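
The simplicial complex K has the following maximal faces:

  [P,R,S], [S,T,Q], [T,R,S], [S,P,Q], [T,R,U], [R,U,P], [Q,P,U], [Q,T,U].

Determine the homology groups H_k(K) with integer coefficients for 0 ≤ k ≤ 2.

H_0 = Z,  H_1 = 0,  H_2 = Z.

Take the total order P < Q < R < S < T < U on the vertex set. Then K (dimension 2) consists of the simplices:

  0-simplices (6): P, Q, R, S, T, U
  1-simplices (12): PQ, PR, PS, PU, QS, QT, QU, RS, RT, RU, ST, TU
  2-simplices (8): PQS, PQU, PRS, PRU, QST, QTU, RST, RTU

giving chain groups C_0 ≅ Z^6, C_1 ≅ Z^12, C_2 ≅ Z^8.

The boundary map ∂_1: C_1 → C_0 sends each edge [p,q] (with p < q) to q − p.
This gives a 6×12 integer matrix of rank 5; reducing to Smith normal form yields diagonal entries (1,1,1,1,1).

Boundary ∂_2: C_2 → C_1 maps a triangle to the signed sum of its edges. For instance
  ∂QTU = TU − QU + QT,
  ∂PQU = QU − PU + PQ.
The 12×8 boundary matrix has rank 7 and Smith normal form diag(1,1,1,1,1,1,1).

From H_k ≅ ker(∂_k) / im(∂_{k+1}) we obtain:

  H_0: rank C_0 − rank ∂_1 = 6 − 5 = 1, and the invariant factors of ∂_1 are all 1, so H_0 = Z.
  H_1: rank ker ∂_1 − rank ∂_2 = (12 − 5) − 7 = 0, and the invariant factors of ∂_2 are all 1, so H_1 = 0.
  H_2: rank ker ∂_2 − rank ∂_3 = (8 − 7) − 0 = 1, and there is no ∂_3, so H_2 = Z.

As a check, the Euler characteristic is 6 − 12 + 8 = 2, which agrees with 1 − 0 + 1 = 2.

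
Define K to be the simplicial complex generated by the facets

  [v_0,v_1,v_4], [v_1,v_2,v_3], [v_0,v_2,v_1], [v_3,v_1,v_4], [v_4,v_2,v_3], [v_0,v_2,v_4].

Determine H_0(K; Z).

Take the total order v_0 < v_1 < v_2 < v_3 < v_4 on the vertex set. Then K (dimension 2) consists of the simplices:

  0-simplices (5): [v_0], [v_1], [v_2], [v_3], [v_4]
  1-simplices (9): [v_0,v_1], [v_0,v_2], [v_0,v_4], [v_1,v_2], [v_1,v_3], [v_1,v_4], [v_2,v_3], [v_2,v_4], [v_3,v_4]
  2-simplices (6): [v_0,v_1,v_2], [v_0,v_1,v_4], [v_0,v_2,v_4], [v_1,v_2,v_3], [v_1,v_3,v_4], [v_2,v_3,v_4]

Hence C_0 ≅ Z^5, C_1 ≅ Z^9, C_2 ≅ Z^6.

Boundary ∂_1: C_1 → C_0 sends each edge [p,q] (with p < q) to q − p. For instance
  ∂[v_1,v_3] = [v_3] − [v_1].
As a 5×9 matrix over Z this has rank 4, with invariant factors (1,1,1,1).

The boundary map ∂_2: C_2 → C_1 maps a triangle to the signed sum of its edges. For instance
  ∂[v_0,v_1,v_4] = [v_1,v_4] − [v_0,v_4] + [v_0,v_1],
  ∂[v_1,v_3,v_4] = [v_3,v_4] − [v_1,v_4] + [v_1,v_3].
The 9×6 boundary matrix has rank 5 and Smith normal form diag(1,1,1,1,1).

Computing H_k = (kernel of ∂_k) / (image of ∂_{k+1}):

  H_0: rank C_0 − rank ∂_1 = 5 − 4 = 1, and the invariant factors of ∂_1 are all 1, so H_0 = Z.

H_0 = Z.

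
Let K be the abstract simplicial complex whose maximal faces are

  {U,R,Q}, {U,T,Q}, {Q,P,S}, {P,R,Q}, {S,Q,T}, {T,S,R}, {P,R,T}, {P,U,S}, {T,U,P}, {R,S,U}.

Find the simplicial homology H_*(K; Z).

We work with the vertex ordering P < Q < R < S < T < U. The simplices of K, each written with vertices in increasing order, are:

  0-simplices (6): P, Q, R, S, T, U
  1-simplices (15): PQ, PR, PS, PT, PU, QR, QS, QT, QU, RS, RT, RU, ST, SU, TU
  2-simplices (10): PQR, PQS, PRT, PSU, PTU, QRU, QST, QTU, RST, RSU

giving chain groups C_0 ≅ Z^6, C_1 ≅ Z^15, C_2 ≅ Z^10.

The boundary map ∂_1: C_1 → C_0 sends each edge [p,q] (with p < q) to q − p. For instance
  ∂SU = U − S.
The resulting 6×15 matrix has rank 5, and its Smith normal form has invariant factors (1,1,1,1,1).

∂_2: C_2 → C_1 acts by ∂[p,q,r] = [q,r] − [p,r] + [p,q]. For instance
  ∂RSU = SU − RU + RS,
  ∂PTU = TU − PU + PT.
As a 15×10 matrix over Z this has rank 10, with invariant factors (1,1,1,1,1,1,1,1,1,2).

From H_k ≅ ker(∂_k) / im(∂_{k+1}) we obtain:

  H_0: rank C_0 − rank ∂_1 = 6 − 5 = 1, and the invariant factors of ∂_1 are all 1, so H_0 = Z.
  H_1: rank ker ∂_1 − rank ∂_2 = (15 − 5) − 10 = 0, and ∂_2 has invariant factor 2 > 1, so H_1 = Z/2Z.
  H_2: rank ker ∂_2 − rank ∂_3 = (10 − 10) − 0 = 0, and there is no ∂_3, so H_2 = 0.

H_0 ≅ Z,  H_1 ≅ Z/2Z,  H_2 = 0.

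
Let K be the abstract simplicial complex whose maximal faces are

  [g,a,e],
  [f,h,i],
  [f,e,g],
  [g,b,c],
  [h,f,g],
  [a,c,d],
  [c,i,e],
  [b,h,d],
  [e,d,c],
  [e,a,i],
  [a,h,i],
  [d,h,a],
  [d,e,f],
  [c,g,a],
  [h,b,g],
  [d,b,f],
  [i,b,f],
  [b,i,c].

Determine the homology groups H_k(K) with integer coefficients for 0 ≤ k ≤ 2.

Take the total order a < b < c < d < e < f < g < h < i on the vertex set. Then K (dimension 2) consists of the simplices:

  0-simplices (9): a, b, c, d, e, f, g, h, i
  1-simplices (27): ac, ad, ae, ag, ah, ai, bc, bd, bf, bg, bh, bi, cd, ce, cg, ci, de, df, dh, ef, eg, ei, fg, fh, fi, gh, hi
  2-simplices (18): acd, acg, adh, aeg, aei, ahi, bcg, bci, bdf, bdh, bfi, bgh, cde, cei, def, efg, fgh, fhi

Hence C_0 ≅ Z^9, C_1 ≅ Z^27, C_2 ≅ Z^18.

Boundary ∂_1: C_1 → C_0 is given by ∂[p,q] = [q] − [p]. For instance
  ∂fh = h − f.
The 9×27 boundary matrix has rank 8 and Smith normal form diag(1,1,1,1,1,1,1,1).

Boundary ∂_2: C_2 → C_1 maps a triangle to the signed sum of its edges. For instance
  ∂bgh = gh − bh + bg,
  ∂cei = ei − ci + ce.
This gives a 27×18 integer matrix of rank 18; reducing to Smith normal form yields diagonal entries (1,1,1,1,1,1,1,1,1,1,1,1,1,1,1,1,1,2).

Computing H_k = (kernel of ∂_k) / (image of ∂_{k+1}):

  H_0: rank C_0 − rank ∂_1 = 9 − 8 = 1, and the invariant factors of ∂_1 are all 1, so H_0 = Z.
  H_1: rank ker ∂_1 − rank ∂_2 = (27 − 8) − 18 = 1, and ∂_2 has invariant factor 2 > 1, so H_1 = Z ⊕ Z/2Z.
  H_2: rank ker ∂_2 − rank ∂_3 = (18 − 18) − 0 = 0, and there is no ∂_3, so H_2 = 0.

(K is a triangulation of the Klein bottle.)

H_0 = Z,  H_1 = Z ⊕ Z/2Z,  H_2 = 0.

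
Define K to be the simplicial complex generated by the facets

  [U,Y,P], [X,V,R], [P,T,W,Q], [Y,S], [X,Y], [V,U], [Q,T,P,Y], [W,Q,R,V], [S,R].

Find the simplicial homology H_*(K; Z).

K has 10 vertices, 22 edges, 13 triangles, 3 3-simplices.
rank ∂_0 = 0, rank ∂_1 = 9 ⇒ b_0 = 10 − 0 − 9 = 1; all invariant factors of ∂_1 are 1 so no torsion. So H_0 = Z.
rank ∂_1 = 9, rank ∂_2 = 10 ⇒ b_1 = 22 − 9 − 10 = 3; all invariant factors of ∂_2 are 1 so no torsion. So H_1 = Z^3.
rank ∂_2 = 10, rank ∂_3 = 3 ⇒ b_2 = 13 − 10 − 3 = 0; all invariant factors of ∂_3 are 1 so no torsion. So H_2 = 0.
rank ∂_3 = 3, rank ∂_4 = 0 ⇒ b_3 = 3 − 3 − 0 = 0. So H_3 = 0.

H_0 ≅ Z,  H_1 ≅ Z^3,  H_2 = 0,  H_3 = 0.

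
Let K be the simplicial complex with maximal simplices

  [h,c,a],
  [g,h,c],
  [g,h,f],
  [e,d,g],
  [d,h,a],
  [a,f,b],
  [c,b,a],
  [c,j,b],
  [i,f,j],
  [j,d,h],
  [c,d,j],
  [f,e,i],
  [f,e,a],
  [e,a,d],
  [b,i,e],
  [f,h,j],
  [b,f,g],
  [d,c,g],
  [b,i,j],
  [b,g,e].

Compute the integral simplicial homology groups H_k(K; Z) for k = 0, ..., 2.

We work with the vertex ordering a < b < c < d < e < f < g < h < i < j. The simplices of K, each written with vertices in increasing order, are:

  0-simplices (10): a, b, c, d, e, f, g, h, i, j
  1-simplices (30): ab, ac, ad, ae, af, ah, bc, be, bf, bg, bi, bj, cd, cg, ch, cj, de, dg, dh, dj, ef, eg, ei, fg, fh, fi, fj, gh, hj, ij
  2-simplices (20): abc, abf, ach, ade, adh, aef, bcj, beg, bei, bfg, bij, cdg, cdj, cgh, deg, dhj, efi, fgh, fhj, fij

Hence C_0 ≅ Z^10, C_1 ≅ Z^30, C_2 ≅ Z^20.

Boundary ∂_1: C_1 → C_0 maps an edge to its endpoints' difference, ∂[p,q] = q − p.
The 10×30 boundary matrix has rank 9 and Smith normal form diag(1,1,1,1,1,1,1,1,1).

The boundary map ∂_2: C_2 → C_1 maps a triangle to the signed sum of its edges. For instance
  ∂cgh = gh − ch + cg,
  ∂ade = de − ae + ad.
This gives a 30×20 integer matrix of rank 20; reducing to Smith normal form yields diagonal entries (1,1,1,1,1,1,1,1,1,1,1,1,1,1,1,1,1,1,1,2).

Reading off H_k = ker ∂_k / im ∂_{k+1}:

  H_0: rank C_0 − rank ∂_1 = 10 − 9 = 1, and the invariant factors of ∂_1 are all 1, so H_0 ≅ Z.
  H_1: rank ker ∂_1 − rank ∂_2 = (30 − 9) − 20 = 1, and ∂_2 has invariant factor 2 > 1, so H_1 ≅ Z ⊕ Z/2.
  H_2: rank ker ∂_2 − rank ∂_3 = (20 − 20) − 0 = 0, and there is no ∂_3, so H_2 ≅ 0.

H_0 ≅ Z,  H_1 ≅ Z ⊕ Z/2,  H_2 = 0.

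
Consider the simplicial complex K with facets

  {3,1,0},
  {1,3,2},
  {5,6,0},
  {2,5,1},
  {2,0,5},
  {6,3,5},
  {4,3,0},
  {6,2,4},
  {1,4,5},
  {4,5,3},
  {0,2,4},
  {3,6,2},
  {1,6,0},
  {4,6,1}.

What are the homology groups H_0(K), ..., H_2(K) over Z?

We work with the vertex ordering 0 < 1 < 2 < 3 < 4 < 5 < 6. The simplices of K, each written with vertices in increasing order, are:

  0-simplices (7): [0], [1], [2], [3], [4], [5], [6]
  1-simplices (21): [0,1], [0,2], [0,3], [0,4], [0,5], [0,6], [1,2], [1,3], [1,4], [1,5], [1,6], [2,3], [2,4], [2,5], [2,6], [3,4], [3,5], [3,6], [4,5], [4,6], [5,6]
  2-simplices (14): [0,1,3], [0,1,6], [0,2,4], [0,2,5], [0,3,4], [0,5,6], [1,2,3], [1,2,5], [1,4,5], [1,4,6], [2,3,6], [2,4,6], [3,4,5], [3,5,6]

so the chain groups are C_0 ≅ Z^7, C_1 ≅ Z^21, C_2 ≅ Z^14.

The boundary map ∂_1: C_1 → C_0 maps an edge to its endpoints' difference, ∂[p,q] = q − p. For instance
  ∂[0,6] = [6] − [0].
As a 7×21 matrix over Z this has rank 6, with invariant factors (1,1,1,1,1,1).

∂_2: C_2 → C_1 maps a triangle to the signed sum of its edges. For instance
  ∂[0,2,4] = [2,4] − [0,4] + [0,2],
  ∂[3,5,6] = [5,6] − [3,6] + [3,5].
The 21×14 boundary matrix has rank 13 and Smith normal form diag(1,1,1,1,1,1,1,1,1,1,1,1,1).

Computing H_k = (kernel of ∂_k) / (image of ∂_{k+1}):

  H_0: rank C_0 − rank ∂_1 = 7 − 6 = 1, and the invariant factors of ∂_1 are all 1, so H_0 ≅ Z.
  H_1: rank ker ∂_1 − rank ∂_2 = (21 − 6) − 13 = 2, and the invariant factors of ∂_2 are all 1, so H_1 ≅ Z^2.
  H_2: rank ker ∂_2 − rank ∂_3 = (14 − 13) − 0 = 1, and there is no ∂_3, so H_2 ≅ Z.

H_0 ≅ Z,  H_1 ≅ Z^2,  H_2 ≅ Z.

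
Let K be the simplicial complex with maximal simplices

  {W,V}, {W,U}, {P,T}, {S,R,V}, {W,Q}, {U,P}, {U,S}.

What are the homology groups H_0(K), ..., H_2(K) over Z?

H_0 ≅ Z,  H_1 ≅ Z,  H_2 = 0.

Take the total order P < Q < R < S < T < U < V < W on the vertex set. Then K (dimension 2) consists of the simplices:

  0-simplices (8): P, Q, R, S, T, U, V, W
  1-simplices (9): PT, PU, QW, RS, RV, SU, SV, UW, VW
  2-simplices (1): RSV

Hence C_0 ≅ Z^8, C_1 ≅ Z^9, C_2 ≅ Z^1.

The boundary map ∂_1: C_1 → C_0 sends each edge [p,q] (with p < q) to q − p.
This gives a 8×9 integer matrix of rank 7; reducing to Smith normal form yields diagonal entries (1,1,1,1,1,1,1).

Boundary ∂_2: C_2 → C_1 acts by ∂[p,q,r] = [q,r] − [p,r] + [p,q]. For instance
  ∂RSV = SV − RV + RS.
This gives a 9×1 integer matrix of rank 1; reducing to Smith normal form yields diagonal entries (1).

Now H_k = ker ∂_k / im ∂_{k+1}, so:

  H_0: rank C_0 − rank ∂_1 = 8 − 7 = 1, and the invariant factors of ∂_1 are all 1, so H_0 = Z.
  H_1: rank ker ∂_1 − rank ∂_2 = (9 − 7) − 1 = 1, and the invariant factors of ∂_2 are all 1, so H_1 = Z.
  H_2: rank ker ∂_2 − rank ∂_3 = (1 − 1) − 0 = 0, and there is no ∂_3, so H_2 = 0.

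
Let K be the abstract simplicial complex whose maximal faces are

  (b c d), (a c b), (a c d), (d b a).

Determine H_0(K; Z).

K has 4 vertices, 6 edges, 4 triangles.
rank ∂_0 = 0, rank ∂_1 = 3 ⇒ b_0 = 4 − 0 − 3 = 1; all invariant factors of ∂_1 are 1 so no torsion. So H_0 = Z.

H_0 ≅ Z.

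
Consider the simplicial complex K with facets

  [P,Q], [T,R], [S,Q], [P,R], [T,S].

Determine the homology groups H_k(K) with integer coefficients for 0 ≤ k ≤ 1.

Take the total order P < Q < R < S < T on the vertex set. Then K (dimension 1) consists of the simplices:

  0-simplices (5): P, Q, R, S, T
  1-simplices (5): PQ, PR, QS, RT, ST

giving chain groups C_0 ≅ Z^5, C_1 ≅ Z^5.

∂_1: C_1 → C_0 maps an edge to its endpoints' difference, ∂[p,q] = q − p.
This gives a 5×5 integer matrix of rank 4; reducing to Smith normal form yields diagonal entries (1,1,1,1).

Reading off H_k = ker ∂_k / im ∂_{k+1}:

  H_0: rank C_0 − rank ∂_1 = 5 − 4 = 1, and the invariant factors of ∂_1 are all 1, so H_0 = Z.
  H_1: rank ker ∂_1 − rank ∂_2 = (5 − 4) − 0 = 1, and there is no ∂_2, so H_1 = Z.

As a check, the Euler characteristic is 5 − 5 = 0, which agrees with 1 − 1 = 0.
(K is a triangulation of the circle S^1.)

H_0 ≅ Z,  H_1 ≅ Z.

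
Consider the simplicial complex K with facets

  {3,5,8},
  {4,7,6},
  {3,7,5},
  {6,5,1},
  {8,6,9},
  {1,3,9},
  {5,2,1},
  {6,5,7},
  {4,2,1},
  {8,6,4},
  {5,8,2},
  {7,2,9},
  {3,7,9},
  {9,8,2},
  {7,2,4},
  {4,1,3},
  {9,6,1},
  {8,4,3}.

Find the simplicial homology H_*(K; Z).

H_0 = Z,  H_1 = Z^2,  H_2 = Z.

Take the total order 1 < 2 < 3 < 4 < 5 < 6 < 7 < 8 < 9 on the vertex set. Then K (dimension 2) consists of the simplices:

  0-simplices (9): [1], [2], [3], [4], [5], [6], [7], [8], [9]
  1-simplices (27): (27 of them)
  2-simplices (18): [1,2,4], [1,2,5], [1,3,4], [1,3,9], [1,5,6], [1,6,9], [2,4,7], [2,5,8], [2,7,9], [2,8,9], [3,4,8], [3,5,7], [3,5,8], [3,7,9], [4,6,7], [4,6,8], [5,6,7], [6,8,9]

Hence C_0 ≅ Z^9, C_1 ≅ Z^27, C_2 ≅ Z^18.

The boundary map ∂_1: C_1 → C_0 maps an edge to its endpoints' difference, ∂[p,q] = q − p.
The 9×27 boundary matrix has rank 8 and Smith normal form diag(1,1,1,1,1,1,1,1).

The boundary map ∂_2: C_2 → C_1 acts by ∂[p,q,r] = [q,r] − [p,r] + [p,q]. For instance
  ∂[1,5,6] = [5,6] − [1,6] + [1,5],
  ∂[1,2,5] = [2,5] − [1,5] + [1,2].
As a 27×18 matrix over Z this has rank 17, with invariant factors (1,1,1,1,1,1,1,1,1,1,1,1,1,1,1,1,1).

Reading off H_k = ker ∂_k / im ∂_{k+1}:

  H_0: rank C_0 − rank ∂_1 = 9 − 8 = 1, and the invariant factors of ∂_1 are all 1, so H_0 ≅ Z.
  H_1: rank ker ∂_1 − rank ∂_2 = (27 − 8) − 17 = 2, and the invariant factors of ∂_2 are all 1, so H_1 ≅ Z^2.
  H_2: rank ker ∂_2 − rank ∂_3 = (18 − 17) − 0 = 1, and there is no ∂_3, so H_2 ≅ Z.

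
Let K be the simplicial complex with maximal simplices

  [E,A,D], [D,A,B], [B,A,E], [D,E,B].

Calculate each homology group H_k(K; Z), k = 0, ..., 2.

Fix the vertex order A < B < D < E and write every simplex with vertices in increasing order. Then dim K = 2 and the simplices of K are:

  0-simplices (4): A, B, D, E
  1-simplices (6): AB, AD, AE, BD, BE, DE
  2-simplices (4): ABD, ABE, ADE, BDE

so the chain groups are C_0 ≅ Z^4, C_1 ≅ Z^6, C_2 ≅ Z^4.

The boundary map ∂_1: C_1 → C_0 is given by ∂[p,q] = [q] − [p]. For instance
  ∂BD = D − B.
This gives a 4×6 integer matrix of rank 3; reducing to Smith normal form yields diagonal entries (1,1,1).

The boundary map ∂_2: C_2 → C_1 acts by ∂[p,q,r] = [q,r] − [p,r] + [p,q]. For instance
  ∂ADE = DE − AE + AD,
  ∂BDE = DE − BE + BD.
As a 6×4 matrix over Z this has rank 3, with invariant factors (1,1,1).

Now H_k = ker ∂_k / im ∂_{k+1}, so:

  H_0: rank C_0 − rank ∂_1 = 4 − 3 = 1, and the invariant factors of ∂_1 are all 1, so H_0 ≅ Z.
  H_1: rank ker ∂_1 − rank ∂_2 = (6 − 3) − 3 = 0, and the invariant factors of ∂_2 are all 1, so H_1 ≅ 0.
  H_2: rank ker ∂_2 − rank ∂_3 = (4 − 3) − 0 = 1, and there is no ∂_3, so H_2 ≅ Z.

H_0 ≅ Z,  H_1 = 0,  H_2 ≅ Z.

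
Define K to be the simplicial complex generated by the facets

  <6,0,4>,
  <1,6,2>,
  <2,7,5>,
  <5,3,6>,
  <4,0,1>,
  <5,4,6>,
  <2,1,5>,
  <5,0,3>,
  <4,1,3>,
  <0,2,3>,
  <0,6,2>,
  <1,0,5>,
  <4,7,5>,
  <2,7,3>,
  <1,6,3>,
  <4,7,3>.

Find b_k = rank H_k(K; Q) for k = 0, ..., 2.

Take the total order 0 < 1 < 2 < 3 < 4 < 5 < 6 < 7 on the vertex set. Then K (dimension 2) consists of the simplices:

  0-simplices (8): [0], [1], [2], [3], [4], [5], [6], [7]
  1-simplices (24): (24 of them)
  2-simplices (16): [0,1,4], [0,1,5], [0,2,3], [0,2,6], [0,3,5], [0,4,6], [1,2,5], [1,2,6], [1,3,4], [1,3,6], [2,3,7], [2,5,7], [3,4,7], [3,5,6], [4,5,6], [4,5,7]

giving chain groups C_0 ≅ Z^8, C_1 ≅ Z^24, C_2 ≅ Z^16.

The boundary map ∂_1: C_1 → C_0 maps an edge to its endpoints' difference, ∂[p,q] = q − p. For instance
  ∂[2,6] = [6] − [2].
This gives a 8×24 integer matrix of rank 7; reducing to Smith normal form yields diagonal entries (1,1,1,1,1,1,1).

∂_2: C_2 → C_1 sends each 2-simplex [p,q,r] to [q,r] − [p,r] + [p,q]. For instance
  ∂[2,5,7] = [5,7] − [2,7] + [2,5],
  ∂[1,3,6] = [3,6] − [1,6] + [1,3].
The resulting 24×16 matrix has rank 15, and its Smith normal form has invariant factors (1,1,1,1,1,1,1,1,1,1,1,1,1,1,1).

From H_k ≅ ker(∂_k) / im(∂_{k+1}) we obtain:

  H_0: rank C_0 − rank ∂_1 = 8 − 7 = 1, and the invariant factors of ∂_1 are all 1, so H_0 ≅ Z.
  H_1: rank ker ∂_1 − rank ∂_2 = (24 − 7) − 15 = 2, and the invariant factors of ∂_2 are all 1, so H_1 ≅ Z^2.
  H_2: rank ker ∂_2 − rank ∂_3 = (16 − 15) − 0 = 1, and there is no ∂_3, so H_2 ≅ Z.

As a check, the Euler characteristic is 8 − 24 + 16 = 0, which agrees with 1 − 2 + 1 = 0.
(K is a triangulation of the torus T^2.)

Hence the Betti numbers are b_0 = 1, b_1 = 2, b_2 = 1.

b_0 = 1, b_1 = 2, b_2 = 1.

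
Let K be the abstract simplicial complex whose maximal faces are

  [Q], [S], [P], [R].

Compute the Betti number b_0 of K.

b_0 = 4.

We work with the vertex ordering P < Q < R < S. The simplices of K, each written with vertices in increasing order, are:

  0-simplices (4): P, Q, R, S

so the chain groups are C_0 ≅ Z^4.

Now H_k = ker ∂_k / im ∂_{k+1}, so:

  H_0: rank C_0 − rank ∂_1 = 4 − 0 = 4, and there is no ∂_1, so H_0 = Z^4.

(K is a triangulation of a set of 4 points.)

Hence the Betti numbers are b_0 = 4.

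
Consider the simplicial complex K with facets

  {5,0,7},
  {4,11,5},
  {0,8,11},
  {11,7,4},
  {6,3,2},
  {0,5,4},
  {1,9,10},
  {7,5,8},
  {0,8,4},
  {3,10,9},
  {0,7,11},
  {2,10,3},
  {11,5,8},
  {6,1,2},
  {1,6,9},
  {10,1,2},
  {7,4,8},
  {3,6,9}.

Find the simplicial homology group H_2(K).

We work with the vertex ordering 0 < 1 < 2 < 3 < 4 < 5 < 6 < 7 < 8 < 9 < 10 < 11. The simplices of K, each written with vertices in increasing order, are:

  0-simplices (12): [0], [1], [2], [3], [4], [5], [6], [7], [8], [9], [10], [11]
  1-simplices (27): (27 of them)
  2-simplices (18): (18 of them)

giving chain groups C_0 ≅ Z^12, C_1 ≅ Z^27, C_2 ≅ Z^18.

∂_1: C_1 → C_0 is given by ∂[p,q] = [q] − [p].
The 12×27 boundary matrix has rank 10 and Smith normal form diag(1,1,1,1,1,1,1,1,1,1).

The boundary map ∂_2: C_2 → C_1 acts by ∂[p,q,r] = [q,r] − [p,r] + [p,q]. For instance
  ∂[4,7,8] = [7,8] − [4,8] + [4,7],
  ∂[1,6,9] = [6,9] − [1,9] + [1,6].
The resulting 27×18 matrix has rank 17, and its Smith normal form has invariant factors (1,1,1,1,1,1,1,1,1,1,1,1,1,1,1,1,2).

From H_k ≅ ker(∂_k) / im(∂_{k+1}) we obtain:

  H_2: rank ker ∂_2 − rank ∂_3 = (18 − 17) − 0 = 1, and there is no ∂_3, so H_2 = Z.

H_2 ≅ Z.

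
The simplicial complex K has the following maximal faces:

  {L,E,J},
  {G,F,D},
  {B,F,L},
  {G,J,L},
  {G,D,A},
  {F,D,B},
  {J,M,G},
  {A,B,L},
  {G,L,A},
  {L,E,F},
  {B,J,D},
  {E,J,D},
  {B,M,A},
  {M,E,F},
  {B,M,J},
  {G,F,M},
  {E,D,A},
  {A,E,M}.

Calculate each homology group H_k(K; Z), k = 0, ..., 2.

K has 9 vertices, 27 edges, 18 triangles.
rank ∂_0 = 0, rank ∂_1 = 8 ⇒ b_0 = 9 − 0 − 8 = 1; all invariant factors of ∂_1 are 1 so no torsion. So H_0 = Z.
rank ∂_1 = 8, rank ∂_2 = 17 ⇒ b_1 = 27 − 8 − 17 = 2; all invariant factors of ∂_2 are 1 so no torsion. So H_1 = Z^2.
rank ∂_2 = 17, rank ∂_3 = 0 ⇒ b_2 = 18 − 17 − 0 = 1. So H_2 = Z.

H_0 ≅ Z,  H_1 ≅ Z^2,  H_2 ≅ Z.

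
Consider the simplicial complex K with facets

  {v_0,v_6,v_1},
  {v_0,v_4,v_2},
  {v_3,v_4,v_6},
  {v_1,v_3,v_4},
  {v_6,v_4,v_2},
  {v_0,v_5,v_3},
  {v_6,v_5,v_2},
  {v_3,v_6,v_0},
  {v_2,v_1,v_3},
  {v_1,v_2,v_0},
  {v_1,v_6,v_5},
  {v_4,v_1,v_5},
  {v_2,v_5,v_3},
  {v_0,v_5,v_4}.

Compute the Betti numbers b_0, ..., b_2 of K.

Fix the vertex order v_0 < v_1 < v_2 < v_3 < v_4 < v_5 < v_6 and write every simplex with vertices in increasing order. Then dim K = 2 and the simplices of K are:

  0-simplices (7): [v_0], [v_1], [v_2], [v_3], [v_4], [v_5], [v_6]
  1-simplices (21): (21 of them)
  2-simplices (14): (14 of them)

so the chain groups are C_0 ≅ Z^7, C_1 ≅ Z^21, C_2 ≅ Z^14.

The boundary map ∂_1: C_1 → C_0 sends each edge [p,q] (with p < q) to q − p.
The 7×21 boundary matrix has rank 6 and Smith normal form diag(1,1,1,1,1,1).

∂_2: C_2 → C_1 acts by ∂[p,q,r] = [q,r] − [p,r] + [p,q]. For instance
  ∂[v_3,v_4,v_6] = [v_4,v_6] − [v_3,v_6] + [v_3,v_4],
  ∂[v_0,v_1,v_2] = [v_1,v_2] − [v_0,v_2] + [v_0,v_1].
This gives a 21×14 integer matrix of rank 13; reducing to Smith normal form yields diagonal entries (1,1,1,1,1,1,1,1,1,1,1,1,1).

Reading off H_k = ker ∂_k / im ∂_{k+1}:

  H_0: rank C_0 − rank ∂_1 = 7 − 6 = 1, and the invariant factors of ∂_1 are all 1, so H_0 ≅ Z.
  H_1: rank ker ∂_1 − rank ∂_2 = (21 − 6) − 13 = 2, and the invariant factors of ∂_2 are all 1, so H_1 ≅ Z^2.
  H_2: rank ker ∂_2 − rank ∂_3 = (14 − 13) − 0 = 1, and there is no ∂_3, so H_2 ≅ Z.

As a check, the Euler characteristic is 7 − 21 + 14 = 0, which agrees with 1 − 2 + 1 = 0.

Hence the Betti numbers are b_0 = 1, b_1 = 2, b_2 = 1.

b_0 = 1, b_1 = 2, b_2 = 1.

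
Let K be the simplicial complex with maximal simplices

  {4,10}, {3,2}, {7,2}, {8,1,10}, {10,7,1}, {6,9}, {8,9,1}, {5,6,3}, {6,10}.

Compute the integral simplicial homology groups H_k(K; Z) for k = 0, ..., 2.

K has 10 vertices, 15 edges, 4 triangles.
rank ∂_0 = 0, rank ∂_1 = 9 ⇒ b_0 = 10 − 0 − 9 = 1; all invariant factors of ∂_1 are 1 so no torsion. So H_0 ≅ Z.
rank ∂_1 = 9, rank ∂_2 = 4 ⇒ b_1 = 15 − 9 − 4 = 2; all invariant factors of ∂_2 are 1 so no torsion. So H_1 ≅ Z^2.
rank ∂_2 = 4, rank ∂_3 = 0 ⇒ b_2 = 4 − 4 − 0 = 0. So H_2 ≅ 0.

H_0 ≅ Z,  H_1 ≅ Z^2,  H_2 = 0.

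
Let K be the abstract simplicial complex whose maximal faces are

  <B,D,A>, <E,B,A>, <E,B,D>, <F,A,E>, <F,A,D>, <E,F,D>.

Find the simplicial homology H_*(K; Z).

Order the vertices as A < B < D < E < F. Listing each simplex with vertices in this order, K has dimension 2 with simplices:

  0-simplices (5): A, B, D, E, F
  1-simplices (9): AB, AD, AE, AF, BD, BE, DE, DF, EF
  2-simplices (6): ABD, ABE, ADF, AEF, BDE, DEF

giving chain groups C_0 ≅ Z^5, C_1 ≅ Z^9, C_2 ≅ Z^6.

Boundary ∂_1: C_1 → C_0 maps an edge to its endpoints' difference, ∂[p,q] = q − p. For instance
  ∂AD = D − A.
As a 5×9 matrix over Z this has rank 4, with invariant factors (1,1,1,1).

∂_2: C_2 → C_1 sends each 2-simplex [p,q,r] to [q,r] − [p,r] + [p,q]. For instance
  ∂BDE = DE − BE + BD,
  ∂ABD = BD − AD + AB.
As a 9×6 matrix over Z this has rank 5, with invariant factors (1,1,1,1,1).

Reading off H_k = ker ∂_k / im ∂_{k+1}:

  H_0: rank C_0 − rank ∂_1 = 5 − 4 = 1, and the invariant factors of ∂_1 are all 1, so H_0 ≅ Z.
  H_1: rank ker ∂_1 − rank ∂_2 = (9 − 4) − 5 = 0, and the invariant factors of ∂_2 are all 1, so H_1 ≅ 0.
  H_2: rank ker ∂_2 − rank ∂_3 = (6 − 5) − 0 = 1, and there is no ∂_3, so H_2 ≅ Z.

As a check, the Euler characteristic is 5 − 9 + 6 = 2, which agrees with 1 − 0 + 1 = 2.

H_0 ≅ Z,  H_1 = 0,  H_2 ≅ Z.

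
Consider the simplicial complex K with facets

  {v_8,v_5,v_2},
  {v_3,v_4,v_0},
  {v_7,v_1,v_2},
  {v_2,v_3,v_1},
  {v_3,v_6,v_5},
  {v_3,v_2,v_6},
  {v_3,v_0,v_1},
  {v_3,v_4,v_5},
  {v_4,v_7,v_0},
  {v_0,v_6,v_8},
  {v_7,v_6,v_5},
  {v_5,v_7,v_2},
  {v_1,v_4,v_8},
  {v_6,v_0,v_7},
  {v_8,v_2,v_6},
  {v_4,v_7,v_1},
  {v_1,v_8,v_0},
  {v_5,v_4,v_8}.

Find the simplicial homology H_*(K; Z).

We work with the vertex ordering v_0 < v_1 < v_2 < v_3 < v_4 < v_5 < v_6 < v_7 < v_8. The simplices of K, each written with vertices in increasing order, are:

  0-simplices (9): [v_0], [v_1], [v_2], [v_3], [v_4], [v_5], [v_6], [v_7], [v_8]
  1-simplices (27): (27 of them)
  2-simplices (18): (18 of them)

Hence C_0 ≅ Z^9, C_1 ≅ Z^27, C_2 ≅ Z^18.

∂_1: C_1 → C_0 is given by ∂[p,q] = [q] − [p]. For instance
  ∂[v_3,v_5] = [v_5] − [v_3].
As a 9×27 matrix over Z this has rank 8, with invariant factors (1,1,1,1,1,1,1,1).

Boundary ∂_2: C_2 → C_1 sends each 2-simplex [p,q,r] to [q,r] − [p,r] + [p,q]. For instance
  ∂[v_3,v_4,v_5] = [v_4,v_5] − [v_3,v_5] + [v_3,v_4],
  ∂[v_0,v_4,v_7] = [v_4,v_7] − [v_0,v_7] + [v_0,v_4].
The 27×18 boundary matrix has rank 18 and Smith normal form diag(1,1,1,1,1,1,1,1,1,1,1,1,1,1,1,1,1,2).

Now H_k = ker ∂_k / im ∂_{k+1}, so:

  H_0: rank C_0 − rank ∂_1 = 9 − 8 = 1, and the invariant factors of ∂_1 are all 1, so H_0 = Z.
  H_1: rank ker ∂_1 − rank ∂_2 = (27 − 8) − 18 = 1, and ∂_2 has invariant factor 2 > 1, so H_1 = Z ⊕ Z/2Z.
  H_2: rank ker ∂_2 − rank ∂_3 = (18 − 18) − 0 = 0, and there is no ∂_3, so H_2 = 0.

As a check, the Euler characteristic is 9 − 27 + 18 = 0, which agrees with 1 − 1 + 0 = 0.

H_0 = Z,  H_1 = Z ⊕ Z/2Z,  H_2 = 0.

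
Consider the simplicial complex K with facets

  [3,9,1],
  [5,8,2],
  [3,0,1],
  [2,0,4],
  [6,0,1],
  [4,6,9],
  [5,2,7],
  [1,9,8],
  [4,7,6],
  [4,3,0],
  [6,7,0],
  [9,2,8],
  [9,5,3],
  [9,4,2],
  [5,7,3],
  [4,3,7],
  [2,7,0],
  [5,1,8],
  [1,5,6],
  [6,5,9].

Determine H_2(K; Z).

We work with the vertex ordering 0 < 1 < 2 < 3 < 4 < 5 < 6 < 7 < 8 < 9. The simplices of K, each written with vertices in increasing order, are:

  0-simplices (10): [0], [1], [2], [3], [4], [5], [6], [7], [8], [9]
  1-simplices (30): (30 of them)
  2-simplices (20): (20 of them)

giving chain groups C_0 ≅ Z^10, C_1 ≅ Z^30, C_2 ≅ Z^20.

∂_1: C_1 → C_0 is given by ∂[p,q] = [q] − [p]. For instance
  ∂[1,6] = [6] − [1].
The resulting 10×30 matrix has rank 9, and its Smith normal form has invariant factors (1,1,1,1,1,1,1,1,1).

∂_2: C_2 → C_1 sends each 2-simplex [p,q,r] to [q,r] − [p,r] + [p,q]. For instance
  ∂[2,4,9] = [4,9] − [2,9] + [2,4],
  ∂[3,4,7] = [4,7] − [3,7] + [3,4].
As a 30×20 matrix over Z this has rank 20, with invariant factors (1,1,1,1,1,1,1,1,1,1,1,1,1,1,1,1,1,1,1,2).

From H_k ≅ ker(∂_k) / im(∂_{k+1}) we obtain:

  H_2: rank ker ∂_2 − rank ∂_3 = (20 − 20) − 0 = 0, and there is no ∂_3, so H_2 = 0.

(K is a triangulation of the Klein bottle.)

H_2 = 0.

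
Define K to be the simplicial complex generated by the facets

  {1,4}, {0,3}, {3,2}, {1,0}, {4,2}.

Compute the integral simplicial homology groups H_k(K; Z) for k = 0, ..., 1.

H_0 ≅ Z,  H_1 ≅ Z.

Fix the vertex order 0 < 1 < 2 < 3 < 4 and write every simplex with vertices in increasing order. Then dim K = 1 and the simplices of K are:

  0-simplices (5): [0], [1], [2], [3], [4]
  1-simplices (5): [0,1], [0,3], [1,4], [2,3], [2,4]

so the chain groups are C_0 ≅ Z^5, C_1 ≅ Z^5.

The boundary map ∂_1: C_1 → C_0 maps an edge to its endpoints' difference, ∂[p,q] = q − p. For instance
  ∂[0,1] = [1] − [0].
The resulting 5×5 matrix has rank 4, and its Smith normal form has invariant factors (1,1,1,1).

From H_k ≅ ker(∂_k) / im(∂_{k+1}) we obtain:

  H_0: rank C_0 − rank ∂_1 = 5 − 4 = 1, and the invariant factors of ∂_1 are all 1, so H_0 ≅ Z.
  H_1: rank ker ∂_1 − rank ∂_2 = (5 − 4) − 0 = 1, and there is no ∂_2, so H_1 ≅ Z.

As a check, the Euler characteristic is 5 − 5 = 0, which agrees with 1 − 1 = 0.
(K is a triangulation of the circle S^1.)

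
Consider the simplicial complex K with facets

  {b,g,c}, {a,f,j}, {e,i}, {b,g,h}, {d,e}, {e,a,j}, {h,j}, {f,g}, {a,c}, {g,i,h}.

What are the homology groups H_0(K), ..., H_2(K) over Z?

H_0 = Z,  H_1 = Z^3,  H_2 = 0.

Order the vertices as a < b < c < d < e < f < g < h < i < j. Listing each simplex with vertices in this order, K has dimension 2 with simplices:

  0-simplices (10): a, b, c, d, e, f, g, h, i, j
  1-simplices (17): ac, ae, af, aj, bc, bg, bh, cg, de, ei, ej, fg, fj, gh, gi, hi, hj
  2-simplices (5): aej, afj, bcg, bgh, ghi

Hence C_0 ≅ Z^10, C_1 ≅ Z^17, C_2 ≅ Z^5.

The boundary map ∂_1: C_1 → C_0 is given by ∂[p,q] = [q] − [p].
As a 10×17 matrix over Z this has rank 9, with invariant factors (1,1,1,1,1,1,1,1,1).

Boundary ∂_2: C_2 → C_1 acts by ∂[p,q,r] = [q,r] − [p,r] + [p,q]. For instance
  ∂ghi = hi − gi + gh,
  ∂bgh = gh − bh + bg.
The resulting 17×5 matrix has rank 5, and its Smith normal form has invariant factors (1,1,1,1,1).

Now H_k = ker ∂_k / im ∂_{k+1}, so:

  H_0: rank C_0 − rank ∂_1 = 10 − 9 = 1, and the invariant factors of ∂_1 are all 1, so H_0 = Z.
  H_1: rank ker ∂_1 − rank ∂_2 = (17 − 9) − 5 = 3, and the invariant factors of ∂_2 are all 1, so H_1 = Z^3.
  H_2: rank ker ∂_2 − rank ∂_3 = (5 − 5) − 0 = 0, and there is no ∂_3, so H_2 = 0.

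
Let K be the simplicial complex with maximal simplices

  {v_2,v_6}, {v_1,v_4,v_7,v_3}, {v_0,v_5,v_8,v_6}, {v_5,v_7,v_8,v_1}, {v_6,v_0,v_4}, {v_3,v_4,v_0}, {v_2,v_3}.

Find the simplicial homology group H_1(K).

H_1 ≅ Z^2.

Take the total order v_0 < v_1 < v_2 < v_3 < v_4 < v_5 < v_6 < v_7 < v_8 on the vertex set. Then K (dimension 3) consists of the simplices:

  0-simplices (9): [v_0], [v_1], [v_2], [v_3], [v_4], [v_5], [v_6], [v_7], [v_8]
  1-simplices (21): (21 of them)
  2-simplices (14): (14 of them)
  3-simplices (3): [v_0,v_5,v_6,v_8], [v_1,v_3,v_4,v_7], [v_1,v_5,v_7,v_8]

so the chain groups are C_0 ≅ Z^9, C_1 ≅ Z^21, C_2 ≅ Z^14, C_3 ≅ Z^3.

The boundary map ∂_1: C_1 → C_0 sends each edge [p,q] (with p < q) to q − p.
The 9×21 boundary matrix has rank 8 and Smith normal form diag(1,1,1,1,1,1,1,1).

Boundary ∂_2: C_2 → C_1 acts by ∂[p,q,r] = [q,r] − [p,r] + [p,q]. For instance
  ∂[v_1,v_4,v_7] = [v_4,v_7] − [v_1,v_7] + [v_1,v_4],
  ∂[v_1,v_7,v_8] = [v_7,v_8] − [v_1,v_8] + [v_1,v_7].
This gives a 21×14 integer matrix of rank 11; reducing to Smith normal form yields diagonal entries (1,1,1,1,1,1,1,1,1,1,1).

Boundary ∂_3: C_3 → C_2 sends each 3-simplex σ to the alternating sum Σ_i (−1)^i (σ with its i-th vertex removed). For instance
  ∂[v_1,v_3,v_4,v_7] = [v_3,v_4,v_7] − [v_1,v_4,v_7] + [v_1,v_3,v_7] − [v_1,v_3,v_4],
  ∂[v_1,v_5,v_7,v_8] = [v_5,v_7,v_8] − [v_1,v_7,v_8] + [v_1,v_5,v_8] − [v_1,v_5,v_7].
As a 14×3 matrix over Z this has rank 3, with invariant factors (1,1,1).

Reading off H_k = ker ∂_k / im ∂_{k+1}:

  H_1: rank ker ∂_1 − rank ∂_2 = (21 − 8) − 11 = 2, and the invariant factors of ∂_2 are all 1, so H_1 = Z^2.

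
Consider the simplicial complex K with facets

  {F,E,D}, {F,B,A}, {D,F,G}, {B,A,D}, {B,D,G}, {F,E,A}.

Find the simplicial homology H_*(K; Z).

K has 6 vertices, 12 edges, 6 triangles.
rank ∂_0 = 0, rank ∂_1 = 5 ⇒ b_0 = 6 − 0 − 5 = 1; all invariant factors of ∂_1 are 1 so no torsion. So H_0 ≅ Z.
rank ∂_1 = 5, rank ∂_2 = 6 ⇒ b_1 = 12 − 5 − 6 = 1; all invariant factors of ∂_2 are 1 so no torsion. So H_1 ≅ Z.
rank ∂_2 = 6, rank ∂_3 = 0 ⇒ b_2 = 6 − 6 − 0 = 0. So H_2 ≅ 0.

H_0 ≅ Z,  H_1 ≅ Z,  H_2 = 0.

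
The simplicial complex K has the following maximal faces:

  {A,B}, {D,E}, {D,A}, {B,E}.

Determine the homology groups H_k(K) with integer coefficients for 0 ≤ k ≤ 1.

Fix the vertex order A < B < D < E and write every simplex with vertices in increasing order. Then dim K = 1 and the simplices of K are:

  0-simplices (4): A, B, D, E
  1-simplices (4): AB, AD, BE, DE

so the chain groups are C_0 ≅ Z^4, C_1 ≅ Z^4.

The boundary map ∂_1: C_1 → C_0 is given by ∂[p,q] = [q] − [p].
The resulting 4×4 matrix has rank 3, and its Smith normal form has invariant factors (1,1,1).

From H_k ≅ ker(∂_k) / im(∂_{k+1}) we obtain:

  H_0: rank C_0 − rank ∂_1 = 4 − 3 = 1, and the invariant factors of ∂_1 are all 1, so H_0 = Z.
  H_1: rank ker ∂_1 − rank ∂_2 = (4 − 3) − 0 = 1, and there is no ∂_2, so H_1 = Z.

(K is a triangulation of the circle S^1.)

H_0 = Z,  H_1 = Z.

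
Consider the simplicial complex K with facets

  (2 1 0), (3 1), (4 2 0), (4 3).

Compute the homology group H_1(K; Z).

Order the vertices as 0 < 1 < 2 < 3 < 4. Listing each simplex with vertices in this order, K has dimension 2 with simplices:

  0-simplices (5): [0], [1], [2], [3], [4]
  1-simplices (7): [0,1], [0,2], [0,4], [1,2], [1,3], [2,4], [3,4]
  2-simplices (2): [0,1,2], [0,2,4]

giving chain groups C_0 ≅ Z^5, C_1 ≅ Z^7, C_2 ≅ Z^2.

∂_1: C_1 → C_0 is given by ∂[p,q] = [q] − [p]. For instance
  ∂[0,2] = [2] − [0].
The 5×7 boundary matrix has rank 4 and Smith normal form diag(1,1,1,1).

The boundary map ∂_2: C_2 → C_1 maps a triangle to the signed sum of its edges. For instance
  ∂[0,2,4] = [2,4] − [0,4] + [0,2],
  ∂[0,1,2] = [1,2] − [0,2] + [0,1].
This gives a 7×2 integer matrix of rank 2; reducing to Smith normal form yields diagonal entries (1,1).

Now H_k = ker ∂_k / im ∂_{k+1}, so:

  H_1: rank ker ∂_1 − rank ∂_2 = (7 − 4) − 2 = 1, and the invariant factors of ∂_2 are all 1, so H_1 = Z.

H_1 = Z.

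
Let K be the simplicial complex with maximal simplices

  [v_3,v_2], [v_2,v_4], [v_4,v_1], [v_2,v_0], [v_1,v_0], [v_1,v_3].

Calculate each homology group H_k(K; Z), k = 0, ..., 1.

We work with the vertex ordering v_0 < v_1 < v_2 < v_3 < v_4. The simplices of K, each written with vertices in increasing order, are:

  0-simplices (5): [v_0], [v_1], [v_2], [v_3], [v_4]
  1-simplices (6): [v_0,v_1], [v_0,v_2], [v_1,v_3], [v_1,v_4], [v_2,v_3], [v_2,v_4]

so the chain groups are C_0 ≅ Z^5, C_1 ≅ Z^6.

The boundary map ∂_1: C_1 → C_0 sends each edge [p,q] (with p < q) to q − p.
The resulting 5×6 matrix has rank 4, and its Smith normal form has invariant factors (1,1,1,1).

From H_k ≅ ker(∂_k) / im(∂_{k+1}) we obtain:

  H_0: rank C_0 − rank ∂_1 = 5 − 4 = 1, and the invariant factors of ∂_1 are all 1, so H_0 ≅ Z.
  H_1: rank ker ∂_1 − rank ∂_2 = (6 − 4) − 0 = 2, and there is no ∂_2, so H_1 ≅ Z^2.

H_0 ≅ Z,  H_1 ≅ Z^2.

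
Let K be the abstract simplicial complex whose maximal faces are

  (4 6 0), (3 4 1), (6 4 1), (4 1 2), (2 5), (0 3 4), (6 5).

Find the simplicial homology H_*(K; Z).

Order the vertices as 0 < 1 < 2 < 3 < 4 < 5 < 6. Listing each simplex with vertices in this order, K has dimension 2 with simplices:

  0-simplices (7): [0], [1], [2], [3], [4], [5], [6]
  1-simplices (12): [0,3], [0,4], [0,6], [1,2], [1,3], [1,4], [1,6], [2,4], [2,5], [3,4], [4,6], [5,6]
  2-simplices (5): [0,3,4], [0,4,6], [1,2,4], [1,3,4], [1,4,6]

giving chain groups C_0 ≅ Z^7, C_1 ≅ Z^12, C_2 ≅ Z^5.

The boundary map ∂_1: C_1 → C_0 sends each edge [p,q] (with p < q) to q − p. For instance
  ∂[2,4] = [4] − [2].
The 7×12 boundary matrix has rank 6 and Smith normal form diag(1,1,1,1,1,1).

∂_2: C_2 → C_1 sends each 2-simplex [p,q,r] to [q,r] − [p,r] + [p,q]. For instance
  ∂[1,4,6] = [4,6] − [1,6] + [1,4],
  ∂[1,3,4] = [3,4] − [1,4] + [1,3].
This gives a 12×5 integer matrix of rank 5; reducing to Smith normal form yields diagonal entries (1,1,1,1,1).

Now H_k = ker ∂_k / im ∂_{k+1}, so:

  H_0: rank C_0 − rank ∂_1 = 7 − 6 = 1, and the invariant factors of ∂_1 are all 1, so H_0 ≅ Z.
  H_1: rank ker ∂_1 − rank ∂_2 = (12 − 6) − 5 = 1, and the invariant factors of ∂_2 are all 1, so H_1 ≅ Z.
  H_2: rank ker ∂_2 − rank ∂_3 = (5 − 5) − 0 = 0, and there is no ∂_3, so H_2 ≅ 0.

As a check, the Euler characteristic is 7 − 12 + 5 = 0, which agrees with 1 − 1 + 0 = 0.

H_0 = Z,  H_1 = Z,  H_2 = 0.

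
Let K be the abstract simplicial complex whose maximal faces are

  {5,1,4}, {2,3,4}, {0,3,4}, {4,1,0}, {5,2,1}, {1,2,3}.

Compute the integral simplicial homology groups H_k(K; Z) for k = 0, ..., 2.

H_0 ≅ Z,  H_1 ≅ Z,  H_2 = 0.

Take the total order 0 < 1 < 2 < 3 < 4 < 5 on the vertex set. Then K (dimension 2) consists of the simplices:

  0-simplices (6): [0], [1], [2], [3], [4], [5]
  1-simplices (12): [0,1], [0,3], [0,4], [1,2], [1,3], [1,4], [1,5], [2,3], [2,4], [2,5], [3,4], [4,5]
  2-simplices (6): [0,1,4], [0,3,4], [1,2,3], [1,2,5], [1,4,5], [2,3,4]

Hence C_0 ≅ Z^6, C_1 ≅ Z^12, C_2 ≅ Z^6.

The boundary map ∂_1: C_1 → C_0 maps an edge to its endpoints' difference, ∂[p,q] = q − p. For instance
  ∂[1,3] = [3] − [1].
This gives a 6×12 integer matrix of rank 5; reducing to Smith normal form yields diagonal entries (1,1,1,1,1).

Boundary ∂_2: C_2 → C_1 sends each 2-simplex [p,q,r] to [q,r] − [p,r] + [p,q]. For instance
  ∂[1,2,3] = [2,3] − [1,3] + [1,2],
  ∂[2,3,4] = [3,4] − [2,4] + [2,3].
The 12×6 boundary matrix has rank 6 and Smith normal form diag(1,1,1,1,1,1).

Now H_k = ker ∂_k / im ∂_{k+1}, so:

  H_0: rank C_0 − rank ∂_1 = 6 − 5 = 1, and the invariant factors of ∂_1 are all 1, so H_0 = Z.
  H_1: rank ker ∂_1 − rank ∂_2 = (12 − 5) − 6 = 1, and the invariant factors of ∂_2 are all 1, so H_1 = Z.
  H_2: rank ker ∂_2 − rank ∂_3 = (6 − 6) − 0 = 0, and there is no ∂_3, so H_2 = 0.

As a check, the Euler characteristic is 6 − 12 + 6 = 0, which agrees with 1 − 1 + 0 = 0.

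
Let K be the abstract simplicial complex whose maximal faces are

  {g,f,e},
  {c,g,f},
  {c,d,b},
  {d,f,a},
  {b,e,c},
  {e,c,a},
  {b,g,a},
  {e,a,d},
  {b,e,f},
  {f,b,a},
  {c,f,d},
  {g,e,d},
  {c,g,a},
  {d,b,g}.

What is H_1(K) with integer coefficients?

H_1 = Z^2.

Take the total order a < b < c < d < e < f < g on the vertex set. Then K (dimension 2) consists of the simplices:

  0-simplices (7): a, b, c, d, e, f, g
  1-simplices (21): ab, ac, ad, ae, af, ag, bc, bd, be, bf, bg, cd, ce, cf, cg, de, df, dg, ef, eg, fg
  2-simplices (14): abf, abg, ace, acg, ade, adf, bcd, bce, bdg, bef, cdf, cfg, deg, efg

Hence C_0 ≅ Z^7, C_1 ≅ Z^21, C_2 ≅ Z^14.

∂_1: C_1 → C_0 maps an edge to its endpoints' difference, ∂[p,q] = q − p. For instance
  ∂eg = g − e.
The resulting 7×21 matrix has rank 6, and its Smith normal form has invariant factors (1,1,1,1,1,1).

∂_2: C_2 → C_1 maps a triangle to the signed sum of its edges. For instance
  ∂adf = df − af + ad,
  ∂abg = bg − ag + ab.
The 21×14 boundary matrix has rank 13 and Smith normal form diag(1,1,1,1,1,1,1,1,1,1,1,1,1).

From H_k ≅ ker(∂_k) / im(∂_{k+1}) we obtain:

  H_1: rank ker ∂_1 − rank ∂_2 = (21 − 6) − 13 = 2, and the invariant factors of ∂_2 are all 1, so H_1 = Z^2.

(K is a triangulation of the torus T^2.)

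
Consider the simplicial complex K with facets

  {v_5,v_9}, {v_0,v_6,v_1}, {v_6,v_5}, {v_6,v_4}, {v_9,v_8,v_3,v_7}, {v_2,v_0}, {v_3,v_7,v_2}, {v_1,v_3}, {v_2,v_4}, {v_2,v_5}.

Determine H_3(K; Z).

H_3 ≅ 0.

Take the total order v_0 < v_1 < v_2 < v_3 < v_4 < v_5 < v_6 < v_7 < v_8 < v_9 on the vertex set. Then K (dimension 3) consists of the simplices:

  0-simplices (10): [v_0], [v_1], [v_2], [v_3], [v_4], [v_5], [v_6], [v_7], [v_8], [v_9]
  1-simplices (18): (18 of them)
  2-simplices (6): [v_0,v_1,v_6], [v_2,v_3,v_7], [v_3,v_7,v_8], [v_3,v_7,v_9], [v_3,v_8,v_9], [v_7,v_8,v_9]
  3-simplices (1): [v_3,v_7,v_8,v_9]

Hence C_0 ≅ Z^10, C_1 ≅ Z^18, C_2 ≅ Z^6, C_3 ≅ Z^1.

∂_1: C_1 → C_0 is given by ∂[p,q] = [q] − [p]. For instance
  ∂[v_2,v_3] = [v_3] − [v_2].
As a 10×18 matrix over Z this has rank 9, with invariant factors (1,1,1,1,1,1,1,1,1).

∂_2: C_2 → C_1 sends each 2-simplex [p,q,r] to [q,r] − [p,r] + [p,q]. For instance
  ∂[v_7,v_8,v_9] = [v_8,v_9] − [v_7,v_9] + [v_7,v_8],
  ∂[v_2,v_3,v_7] = [v_3,v_7] − [v_2,v_7] + [v_2,v_3].
This gives a 18×6 integer matrix of rank 5; reducing to Smith normal form yields diagonal entries (1,1,1,1,1).

Boundary ∂_3: C_3 → C_2 sends each 3-simplex σ to the alternating sum Σ_i (−1)^i (σ with its i-th vertex removed). For instance
  ∂[v_3,v_7,v_8,v_9] = [v_7,v_8,v_9] − [v_3,v_8,v_9] + [v_3,v_7,v_9] − [v_3,v_7,v_8].
This gives a 6×1 integer matrix of rank 1; reducing to Smith normal form yields diagonal entries (1).

Reading off H_k = ker ∂_k / im ∂_{k+1}:

  H_3: rank ker ∂_3 − rank ∂_4 = (1 − 1) − 0 = 0, and there is no ∂_4, so H_3 ≅ 0.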